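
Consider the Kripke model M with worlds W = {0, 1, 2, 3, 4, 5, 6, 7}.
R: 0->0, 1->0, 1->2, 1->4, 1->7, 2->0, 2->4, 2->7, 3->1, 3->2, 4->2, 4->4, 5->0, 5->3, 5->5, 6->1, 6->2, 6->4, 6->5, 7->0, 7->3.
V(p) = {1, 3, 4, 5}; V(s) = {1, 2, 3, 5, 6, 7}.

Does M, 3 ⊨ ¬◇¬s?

Recall that ◇ψ holds at a world iff ψ holds at some accessible world.
At 3: ◇¬s is false, so ¬◇¬s is true.
  At 3: ◇¬s requires ¬s at some successor in {1, 2}.
    At 1: ¬s is false.
    At 2: ¬s is false.
  So ◇¬s is false at 3.

Yes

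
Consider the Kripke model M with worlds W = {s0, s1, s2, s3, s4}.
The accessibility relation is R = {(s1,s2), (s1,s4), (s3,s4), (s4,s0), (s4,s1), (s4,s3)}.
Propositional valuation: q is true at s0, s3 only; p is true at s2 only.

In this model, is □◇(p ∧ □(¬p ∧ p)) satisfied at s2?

Yes

At s2: no accessible worlds, so □◇(p ∧ □(¬p ∧ p)) holds vacuously.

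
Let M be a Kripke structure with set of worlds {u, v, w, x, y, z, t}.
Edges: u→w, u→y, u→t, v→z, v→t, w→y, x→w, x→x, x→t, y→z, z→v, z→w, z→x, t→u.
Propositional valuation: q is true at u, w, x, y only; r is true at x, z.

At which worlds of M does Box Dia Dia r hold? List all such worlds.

w, y, z, t

Recall that Box ψ holds at a world iff ψ holds at every accessible world, and Dia ψ holds iff ψ holds at some accessible world.
Let φ = Box Dia Dia r. Evaluate φ at each world:
  u (successors {w, y, t}): φ is false.
  v (successors {z, t}): φ is false.
  w (successors {y}): φ is true.
  x (successors {w, x, t}): φ is false.
  y (successors {z}): φ is true.
  z (successors {v, w, x}): φ is true.
  t (successors {u}): φ is true.
For instance, at x:
  At x: Box Dia Dia r requires Dia Dia r at every successor {w, x, t}.
    Dia Dia r fails at t, so Box Dia Dia r is false at x.
      At t: Dia Dia r requires Dia r at some successor in {u}.
        At u: Dia r is false.
      So Dia Dia r is false at t.
Satisfying worlds: {w, y, z, t}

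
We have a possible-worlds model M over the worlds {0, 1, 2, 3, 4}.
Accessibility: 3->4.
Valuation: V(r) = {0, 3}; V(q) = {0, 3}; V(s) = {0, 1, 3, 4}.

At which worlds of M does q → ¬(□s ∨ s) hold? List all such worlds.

Let φ = q → ¬(□s ∨ s). Evaluate φ at each world:
  0 (successors ∅): φ is false.
  1 (successors ∅): φ is true.
  2 (successors ∅): φ is true.
  3 (successors {4}): φ is false.
  4 (successors ∅): φ is true.
For instance, at 3:
  At 3: q is true, ¬(□s ∨ s) is false, so q → ¬(□s ∨ s) is false.
    At 3: □s ∨ s is true, so ¬(□s ∨ s) is false.
      At 3: □s is true, s is true, so □s ∨ s is true.
Satisfying worlds: {1, 2, 4}

1, 2, 4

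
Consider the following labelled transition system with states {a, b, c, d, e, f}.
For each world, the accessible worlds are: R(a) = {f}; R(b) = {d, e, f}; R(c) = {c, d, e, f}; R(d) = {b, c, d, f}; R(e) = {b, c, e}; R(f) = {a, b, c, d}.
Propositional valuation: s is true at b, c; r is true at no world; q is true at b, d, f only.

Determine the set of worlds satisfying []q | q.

a, b, d, f

Recall that []ψ holds at a world iff ψ holds at every accessible world, and <>ψ holds iff ψ holds at some accessible world.
Let φ = []q | q. Evaluate φ at each world:
  a (successors {f}): φ is true.
  b (successors {d, e, f}): φ is true.
  c (successors {c, d, e, f}): φ is false.
  d (successors {b, c, d, f}): φ is true.
  e (successors {b, c, e}): φ is false.
  f (successors {a, b, c, d}): φ is true.
For instance, at e:
  At e: []q is false, q is false, so []q | q is false.
    At e: []q requires q at every successor {b, c, e}.
      q fails at c, so []q is false at e.
Satisfying worlds: {a, b, d, f}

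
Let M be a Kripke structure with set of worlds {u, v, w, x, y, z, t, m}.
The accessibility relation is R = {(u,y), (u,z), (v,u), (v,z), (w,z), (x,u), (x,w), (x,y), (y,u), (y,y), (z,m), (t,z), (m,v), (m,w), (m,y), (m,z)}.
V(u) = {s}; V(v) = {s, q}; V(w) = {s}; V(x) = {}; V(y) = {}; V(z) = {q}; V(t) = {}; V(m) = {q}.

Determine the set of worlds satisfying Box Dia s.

z

Let φ = Box Dia s. Evaluate φ at each world:
  u (successors {y, z}): φ is false.
  v (successors {u, z}): φ is false.
  w (successors {z}): φ is false.
  x (successors {u, w, y}): φ is false.
  y (successors {u, y}): φ is false.
  z (successors {m}): φ is true.
  t (successors {z}): φ is false.
  m (successors {v, w, y, z}): φ is false.
For instance, at u:
  At u: Box Dia s requires Dia s at every successor {y, z}.
    Dia s fails at z, so Box Dia s is false at u.
      At z: Dia s requires s at some successor in {m}.
        At m: s is false.
      So Dia s is false at z.
Satisfying worlds: {z}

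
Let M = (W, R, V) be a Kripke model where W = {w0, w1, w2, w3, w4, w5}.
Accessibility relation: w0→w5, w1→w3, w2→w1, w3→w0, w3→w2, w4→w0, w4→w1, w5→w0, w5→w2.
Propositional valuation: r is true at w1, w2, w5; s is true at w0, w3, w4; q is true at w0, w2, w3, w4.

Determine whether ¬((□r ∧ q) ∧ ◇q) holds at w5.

Recall that □ψ holds at a world iff ψ holds at every accessible world, and ◇ψ holds iff ψ holds at some accessible world.
At w5: (□r ∧ q) ∧ ◇q is false, so ¬((□r ∧ q) ∧ ◇q) is true.
  At w5: □r ∧ q is false, ◇q is true, so (□r ∧ q) ∧ ◇q is false.
    At w5: □r is false, q is false, so □r ∧ q is false.
      At w5: □r requires r at every successor {w0, w2}.
        r fails at w0, so □r is false at w5.
    At w5: ◇q requires q at some successor in {w0, w2}.
      q holds at w0, so ◇q is true at w5.

Yes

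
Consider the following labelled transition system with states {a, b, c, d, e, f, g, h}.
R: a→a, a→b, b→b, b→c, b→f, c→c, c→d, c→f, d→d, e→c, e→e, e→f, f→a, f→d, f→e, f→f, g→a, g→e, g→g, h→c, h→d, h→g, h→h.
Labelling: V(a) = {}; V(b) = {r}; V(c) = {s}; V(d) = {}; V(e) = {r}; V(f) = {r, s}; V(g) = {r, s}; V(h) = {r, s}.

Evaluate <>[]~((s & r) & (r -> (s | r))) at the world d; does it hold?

At d: <>[]~((s & r) & (r -> (s | r))) requires []~((s & r) & (r -> (s | r))) at some successor in {d}.
  []~((s & r) & (r -> (s | r))) holds at d, so <>[]~((s & r) & (r -> (s | r))) is true at d.
    At d: []~((s & r) & (r -> (s | r))) requires ~((s & r) & (r -> (s | r))) at every successor {d}.
      At d: ~((s & r) & (r -> (s | r))) is true.
    So []~((s & r) & (r -> (s | r))) is true at d.

Yes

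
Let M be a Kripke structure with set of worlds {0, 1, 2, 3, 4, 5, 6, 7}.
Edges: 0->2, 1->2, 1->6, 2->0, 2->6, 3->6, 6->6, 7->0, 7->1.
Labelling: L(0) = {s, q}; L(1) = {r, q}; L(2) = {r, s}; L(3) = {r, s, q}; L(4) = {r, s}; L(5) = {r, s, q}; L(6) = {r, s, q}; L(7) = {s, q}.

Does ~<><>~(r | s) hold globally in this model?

Yes

Let φ = ~<><>~(r | s). Evaluate φ at each world:
  0 (successors {2}): φ is true.
  1 (successors {2, 6}): φ is true.
  2 (successors {0, 6}): φ is true.
  3 (successors {6}): φ is true.
  4 (successors ∅): φ is true.
  5 (successors ∅): φ is true.
  6 (successors {6}): φ is true.
  7 (successors {0, 1}): φ is true.
For instance, at 3:
  At 3: <><>~(r | s) is false, so ~<><>~(r | s) is true.
    At 3: <><>~(r | s) requires <>~(r | s) at some successor in {6}.
      At 6: <>~(r | s) is false.
    So <><>~(r | s) is false at 3.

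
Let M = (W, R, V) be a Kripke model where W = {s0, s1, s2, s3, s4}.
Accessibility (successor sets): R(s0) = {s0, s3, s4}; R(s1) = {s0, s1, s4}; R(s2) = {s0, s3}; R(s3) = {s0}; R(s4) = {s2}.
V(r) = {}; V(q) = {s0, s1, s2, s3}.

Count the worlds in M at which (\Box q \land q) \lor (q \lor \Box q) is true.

5

Let φ = (\Box q \land q) \lor (q \lor \Box q). Evaluate φ at each world:
  s0 (successors {s0, s3, s4}): φ is true.
  s1 (successors {s0, s1, s4}): φ is true.
  s2 (successors {s0, s3}): φ is true.
  s3 (successors {s0}): φ is true.
  s4 (successors {s2}): φ is true.
For instance, at s4:
  At s4: \Box q \land q is false, q \lor \Box q is true, so (\Box q \land q) \lor (q \lor \Box q) is true.
    At s4: \Box q is true, q is false, so \Box q \land q is false.
      At s4: \Box q requires q at every successor {s2}.
        At s2: q is true.
      So \Box q is true at s4.
    At s4: q is false, \Box q is true, so q \lor \Box q is true.
      At s4: \Box q requires q at every successor {s2}.
        At s2: q is true.
      So \Box q is true at s4.
Satisfying worlds: {s0, s1, s2, s3, s4}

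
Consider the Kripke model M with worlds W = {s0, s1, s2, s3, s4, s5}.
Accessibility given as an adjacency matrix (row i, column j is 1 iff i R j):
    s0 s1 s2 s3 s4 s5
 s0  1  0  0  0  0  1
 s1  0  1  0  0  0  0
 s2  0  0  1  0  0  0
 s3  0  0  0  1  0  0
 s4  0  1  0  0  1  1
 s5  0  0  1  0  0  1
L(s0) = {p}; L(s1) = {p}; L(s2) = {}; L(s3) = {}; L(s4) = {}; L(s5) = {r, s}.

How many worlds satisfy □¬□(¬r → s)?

Let φ = □¬□(¬r → s). Evaluate φ at each world:
  s0 (successors {s0, s5}): φ is true.
  s1 (successors {s1}): φ is true.
  s2 (successors {s2}): φ is true.
  s3 (successors {s3}): φ is true.
  s4 (successors {s1, s4, s5}): φ is true.
  s5 (successors {s2, s5}): φ is true.
For instance, at s2:
  At s2: □¬□(¬r → s) requires ¬□(¬r → s) at every successor {s2}.
      At s2: □(¬r → s) is false, so ¬□(¬r → s) is true.
  So □¬□(¬r → s) is true at s2.
Satisfying worlds: {s0, s1, s2, s3, s4, s5}

6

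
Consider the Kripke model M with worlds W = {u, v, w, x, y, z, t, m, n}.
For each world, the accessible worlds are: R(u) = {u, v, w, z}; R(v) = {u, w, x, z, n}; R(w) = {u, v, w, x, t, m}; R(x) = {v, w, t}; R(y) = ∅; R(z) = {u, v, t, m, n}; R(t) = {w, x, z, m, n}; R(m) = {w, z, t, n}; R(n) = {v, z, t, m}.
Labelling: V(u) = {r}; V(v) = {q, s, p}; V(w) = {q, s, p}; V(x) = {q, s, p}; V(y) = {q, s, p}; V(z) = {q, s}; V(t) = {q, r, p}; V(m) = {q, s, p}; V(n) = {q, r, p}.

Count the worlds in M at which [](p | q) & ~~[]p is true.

2

Let φ = [](p | q) & ~~[]p. Evaluate φ at each world:
  u (successors {u, v, w, z}): φ is false.
  v (successors {u, w, x, z, n}): φ is false.
  w (successors {u, v, w, x, t, m}): φ is false.
  x (successors {v, w, t}): φ is true.
  y (successors ∅): φ is true.
  z (successors {u, v, t, m, n}): φ is false.
  t (successors {w, x, z, m, n}): φ is false.
  m (successors {w, z, t, n}): φ is false.
  n (successors {v, z, t, m}): φ is false.
For instance, at w:
  At w: [](p | q) is false, ~~[]p is false, so [](p | q) & ~~[]p is false.
    At w: [](p | q) requires p | q at every successor {u, v, w, x, t, m}.
      p | q fails at u, so [](p | q) is false at w.
    At w: ~[]p is true, so ~~[]p is false.
      At w: []p is false, so ~[]p is true.
Satisfying worlds: {x, y}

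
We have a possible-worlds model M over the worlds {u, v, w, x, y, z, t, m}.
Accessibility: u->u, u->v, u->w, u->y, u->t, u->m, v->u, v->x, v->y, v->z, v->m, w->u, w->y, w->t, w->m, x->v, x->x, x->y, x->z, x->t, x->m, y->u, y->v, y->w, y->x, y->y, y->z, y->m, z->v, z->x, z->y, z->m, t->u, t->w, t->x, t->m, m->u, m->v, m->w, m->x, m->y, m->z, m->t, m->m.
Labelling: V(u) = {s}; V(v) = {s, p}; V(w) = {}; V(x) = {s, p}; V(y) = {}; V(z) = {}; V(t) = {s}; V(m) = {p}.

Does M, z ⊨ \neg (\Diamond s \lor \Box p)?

At z: \Diamond s \lor \Box p is true, so \neg (\Diamond s \lor \Box p) is false.
  At z: \Diamond s is true, \Box p is false, so \Diamond s \lor \Box p is true.
    At z: \Diamond s requires s at some successor in {v, x, y, m}.
      s holds at v, so \Diamond s is true at z.
    At z: \Box p requires p at every successor {v, x, y, m}.
      p fails at y, so \Box p is false at z.

No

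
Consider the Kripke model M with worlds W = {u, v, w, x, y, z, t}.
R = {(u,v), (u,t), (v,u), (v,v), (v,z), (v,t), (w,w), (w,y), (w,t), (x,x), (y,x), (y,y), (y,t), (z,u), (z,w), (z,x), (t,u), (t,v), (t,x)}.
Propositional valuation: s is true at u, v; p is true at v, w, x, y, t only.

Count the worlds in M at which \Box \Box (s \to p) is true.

Recall that \Box ψ holds at a world iff ψ holds at every accessible world, and \Diamond ψ holds iff ψ holds at some accessible world.
Let φ = \Box \Box (s \to p). Evaluate φ at each world:
  u (successors {v, t}): φ is false.
  v (successors {u, v, z, t}): φ is false.
  w (successors {w, y, t}): φ is false.
  x (successors {x}): φ is true.
  y (successors {x, y, t}): φ is false.
  z (successors {u, w, x}): φ is true.
  t (successors {u, v, x}): φ is false.
For instance, at x:
  At x: \Box \Box (s \to p) requires \Box (s \to p) at every successor {x}.
      At x: \Box (s \to p) requires s \to p at every successor {x}.
        At x: s \to p is true.
      So \Box (s \to p) is true at x.
  So \Box \Box (s \to p) is true at x.
Satisfying worlds: {x, z}

2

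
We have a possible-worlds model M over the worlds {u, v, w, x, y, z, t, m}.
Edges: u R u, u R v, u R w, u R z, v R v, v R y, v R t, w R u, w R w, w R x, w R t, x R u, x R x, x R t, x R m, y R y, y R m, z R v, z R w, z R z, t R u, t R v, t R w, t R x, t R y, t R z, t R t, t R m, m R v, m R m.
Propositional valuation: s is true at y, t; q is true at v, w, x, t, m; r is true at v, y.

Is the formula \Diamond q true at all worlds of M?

Let φ = \Diamond q. Evaluate φ at each world:
  u (successors {u, v, w, z}): φ is true.
  v (successors {v, y, t}): φ is true.
  w (successors {u, w, x, t}): φ is true.
  x (successors {u, x, t, m}): φ is true.
  y (successors {y, m}): φ is true.
  z (successors {v, w, z}): φ is true.
  t (successors {u, v, w, x, y, z, t, m}): φ is true.
  m (successors {v, m}): φ is true.
For instance, at t:
  At t: \Diamond q requires q at some successor in {u, v, w, x, y, z, t, m}.
    q holds at v, so \Diamond q is true at t.

Yes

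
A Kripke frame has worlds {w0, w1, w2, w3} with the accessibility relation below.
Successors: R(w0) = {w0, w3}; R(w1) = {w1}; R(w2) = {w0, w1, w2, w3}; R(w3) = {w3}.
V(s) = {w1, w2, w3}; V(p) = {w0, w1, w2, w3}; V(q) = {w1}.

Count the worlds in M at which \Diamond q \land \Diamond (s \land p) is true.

2

Let φ = \Diamond q \land \Diamond (s \land p). Evaluate φ at each world:
  w0 (successors {w0, w3}): φ is false.
  w1 (successors {w1}): φ is true.
  w2 (successors {w0, w1, w2, w3}): φ is true.
  w3 (successors {w3}): φ is false.
For instance, at w0:
  At w0: \Diamond q is false, \Diamond (s \land p) is true, so \Diamond q \land \Diamond (s \land p) is false.
    At w0: \Diamond q requires q at some successor in {w0, w3}.
      At w0: q is false.
      At w3: q is false.
    So \Diamond q is false at w0.
    At w0: \Diamond (s \land p) requires s \land p at some successor in {w0, w3}.
      s \land p holds at w3, so \Diamond (s \land p) is true at w0.
Satisfying worlds: {w1, w2}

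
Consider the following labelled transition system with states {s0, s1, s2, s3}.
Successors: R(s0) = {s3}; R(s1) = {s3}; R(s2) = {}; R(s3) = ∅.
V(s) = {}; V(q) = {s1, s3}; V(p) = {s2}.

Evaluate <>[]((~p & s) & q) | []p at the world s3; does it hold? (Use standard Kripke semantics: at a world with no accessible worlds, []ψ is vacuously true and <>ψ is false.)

Yes

At s3: <>[]((~p & s) & q) is false, []p is true, so <>[]((~p & s) & q) | []p is true.
  At s3: no accessible worlds, so <>[]((~p & s) & q) is false.
  At s3: no accessible worlds, so []p holds vacuously.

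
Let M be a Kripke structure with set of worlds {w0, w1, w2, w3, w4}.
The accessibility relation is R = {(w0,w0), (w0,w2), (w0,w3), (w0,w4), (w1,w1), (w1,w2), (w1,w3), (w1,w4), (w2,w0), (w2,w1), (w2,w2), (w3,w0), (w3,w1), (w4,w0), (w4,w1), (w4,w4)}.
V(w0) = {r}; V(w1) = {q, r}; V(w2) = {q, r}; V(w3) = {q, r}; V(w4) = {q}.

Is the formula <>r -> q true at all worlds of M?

No

Recall that <>ψ holds at a world iff ψ holds at some accessible world.
Let φ = <>r -> q. Evaluate φ at each world:
  w0 (successors {w0, w2, w3, w4}): φ is false.
  w1 (successors {w1, w2, w3, w4}): φ is true.
  w2 (successors {w0, w1, w2}): φ is true.
  w3 (successors {w0, w1}): φ is true.
  w4 (successors {w0, w1, w4}): φ is true.
Detail at w0 (counterexample):
  At w0: <>r is true, q is false, so <>r -> q is false.
    At w0: <>r requires r at some successor in {w0, w2, w3, w4}.
      r holds at w0, so <>r is true at w0.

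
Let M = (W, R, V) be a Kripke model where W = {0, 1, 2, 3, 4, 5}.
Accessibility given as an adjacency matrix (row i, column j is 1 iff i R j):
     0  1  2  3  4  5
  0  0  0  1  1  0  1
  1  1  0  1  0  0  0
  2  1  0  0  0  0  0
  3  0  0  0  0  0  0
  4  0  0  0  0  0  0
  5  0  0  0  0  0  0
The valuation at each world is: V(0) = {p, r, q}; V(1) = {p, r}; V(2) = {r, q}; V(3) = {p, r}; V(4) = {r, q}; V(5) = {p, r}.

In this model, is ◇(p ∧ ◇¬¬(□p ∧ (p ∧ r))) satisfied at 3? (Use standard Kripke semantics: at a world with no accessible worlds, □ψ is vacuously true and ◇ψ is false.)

At 3: no accessible worlds, so ◇(p ∧ ◇¬¬(□p ∧ (p ∧ r))) is false.

No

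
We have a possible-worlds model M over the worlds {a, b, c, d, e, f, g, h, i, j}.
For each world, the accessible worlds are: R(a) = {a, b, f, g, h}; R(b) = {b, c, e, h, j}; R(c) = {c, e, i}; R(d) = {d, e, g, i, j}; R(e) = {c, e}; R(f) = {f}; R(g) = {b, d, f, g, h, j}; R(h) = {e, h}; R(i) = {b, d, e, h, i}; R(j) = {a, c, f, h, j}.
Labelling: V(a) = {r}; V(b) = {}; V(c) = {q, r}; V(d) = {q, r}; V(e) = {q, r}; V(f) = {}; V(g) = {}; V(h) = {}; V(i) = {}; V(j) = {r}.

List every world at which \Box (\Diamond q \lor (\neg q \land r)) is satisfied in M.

b, c, d, e, h, i

Recall that \Box ψ holds at a world iff ψ holds at every accessible world, and \Diamond ψ holds iff ψ holds at some accessible world.
Let φ = \Box (\Diamond q \lor (\neg q \land r)). Evaluate φ at each world:
  a (successors {a, b, f, g, h}): φ is false.
  b (successors {b, c, e, h, j}): φ is true.
  c (successors {c, e, i}): φ is true.
  d (successors {d, e, g, i, j}): φ is true.
  e (successors {c, e}): φ is true.
  f (successors {f}): φ is false.
  g (successors {b, d, f, g, h, j}): φ is false.
  h (successors {e, h}): φ is true.
  i (successors {b, d, e, h, i}): φ is true.
  j (successors {a, c, f, h, j}): φ is false.
For instance, at d:
  At d: \Box (\Diamond q \lor (\neg q \land r)) requires \Diamond q \lor (\neg q \land r) at every successor {d, e, g, i, j}.
    At d: \Diamond q \lor (\neg q \land r) is true.
    At e: \Diamond q \lor (\neg q \land r) is true.
    At g: \Diamond q \lor (\neg q \land r) is true.
    At i: \Diamond q \lor (\neg q \land r) is true.
    At j: \Diamond q \lor (\neg q \land r) is true.
  So \Box (\Diamond q \lor (\neg q \land r)) is true at d.
Satisfying worlds: {b, c, d, e, h, i}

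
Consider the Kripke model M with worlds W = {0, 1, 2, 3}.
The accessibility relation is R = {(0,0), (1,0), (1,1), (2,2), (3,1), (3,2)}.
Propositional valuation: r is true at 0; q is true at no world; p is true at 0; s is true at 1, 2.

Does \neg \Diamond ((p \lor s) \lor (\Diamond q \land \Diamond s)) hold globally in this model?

Let φ = \neg \Diamond ((p \lor s) \lor (\Diamond q \land \Diamond s)). Evaluate φ at each world:
  0 (successors {0}): φ is false.
  1 (successors {0, 1}): φ is false.
  2 (successors {2}): φ is false.
  3 (successors {1, 2}): φ is false.
Detail at 0 (counterexample):
  At 0: \Diamond ((p \lor s) \lor (\Diamond q \land \Diamond s)) is true, so \neg \Diamond ((p \lor s) \lor (\Diamond q \land \Diamond s)) is false.
    At 0: \Diamond ((p \lor s) \lor (\Diamond q \land \Diamond s)) requires (p \lor s) \lor (\Diamond q \land \Diamond s) at some successor in {0}.
      (p \lor s) \lor (\Diamond q \land \Diamond s) holds at 0, so \Diamond ((p \lor s) \lor (\Diamond q \land \Diamond s)) is true at 0.

No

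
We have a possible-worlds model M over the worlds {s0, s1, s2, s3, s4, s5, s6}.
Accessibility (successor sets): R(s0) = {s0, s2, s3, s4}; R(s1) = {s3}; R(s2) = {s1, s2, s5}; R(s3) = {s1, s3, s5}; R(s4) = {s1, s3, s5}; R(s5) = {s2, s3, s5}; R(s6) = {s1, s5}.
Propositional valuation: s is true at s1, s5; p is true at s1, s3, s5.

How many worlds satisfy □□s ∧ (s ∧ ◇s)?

Let φ = □□s ∧ (s ∧ ◇s). Evaluate φ at each world:
  s0 (successors {s0, s2, s3, s4}): φ is false.
  s1 (successors {s3}): φ is false.
  s2 (successors {s1, s2, s5}): φ is false.
  s3 (successors {s1, s3, s5}): φ is false.
  s4 (successors {s1, s3, s5}): φ is false.
  s5 (successors {s2, s3, s5}): φ is false.
  s6 (successors {s1, s5}): φ is false.
For instance, at s3:
  At s3: □□s is false, s ∧ ◇s is false, so □□s ∧ (s ∧ ◇s) is false.
    At s3: □□s requires □s at every successor {s1, s3, s5}.
      □s fails at s1, so □□s is false at s3.
    At s3: s is false, ◇s is true, so s ∧ ◇s is false.
      At s3: ◇s requires s at some successor in {s1, s3, s5}.
        s holds at s1, so ◇s is true at s3.
Satisfying worlds: none.

0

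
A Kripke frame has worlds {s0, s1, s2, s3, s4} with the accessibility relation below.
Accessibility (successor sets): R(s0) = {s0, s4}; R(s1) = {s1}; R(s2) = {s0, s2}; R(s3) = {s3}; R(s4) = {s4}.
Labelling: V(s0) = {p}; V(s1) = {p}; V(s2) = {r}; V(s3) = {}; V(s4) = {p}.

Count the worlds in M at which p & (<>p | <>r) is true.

3

Let φ = p & (<>p | <>r). Evaluate φ at each world:
  s0 (successors {s0, s4}): φ is true.
  s1 (successors {s1}): φ is true.
  s2 (successors {s0, s2}): φ is false.
  s3 (successors {s3}): φ is false.
  s4 (successors {s4}): φ is true.
For instance, at s4:
  At s4: p is true, <>p | <>r is true, so p & (<>p | <>r) is true.
    At s4: <>p is true, <>r is false, so <>p | <>r is true.
      At s4: <>p requires p at some successor in {s4}.
        p holds at s4, so <>p is true at s4.
      At s4: <>r requires r at some successor in {s4}.
        At s4: r is false.
      So <>r is false at s4.
Satisfying worlds: {s0, s1, s4}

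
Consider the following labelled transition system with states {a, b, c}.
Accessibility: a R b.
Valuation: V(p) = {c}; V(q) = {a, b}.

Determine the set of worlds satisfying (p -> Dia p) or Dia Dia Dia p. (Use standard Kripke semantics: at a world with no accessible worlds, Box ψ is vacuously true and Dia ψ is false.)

a, b

Let φ = (p -> Dia p) or Dia Dia Dia p. Evaluate φ at each world:
  a (successors {b}): φ is true.
  b (successors ∅): φ is true.
  c (successors ∅): φ is false.
For instance, at a:
  At a: p -> Dia p is true, Dia Dia Dia p is false, so (p -> Dia p) or Dia Dia Dia p is true.
    At a: p is false, Dia p is false, so p -> Dia p is true.
      At a: Dia p requires p at some successor in {b}.
        At b: p is false.
      So Dia p is false at a.
    At a: Dia Dia Dia p requires Dia Dia p at some successor in {b}.
      At b: Dia Dia p is false.
    So Dia Dia Dia p is false at a.
Satisfying worlds: {a, b}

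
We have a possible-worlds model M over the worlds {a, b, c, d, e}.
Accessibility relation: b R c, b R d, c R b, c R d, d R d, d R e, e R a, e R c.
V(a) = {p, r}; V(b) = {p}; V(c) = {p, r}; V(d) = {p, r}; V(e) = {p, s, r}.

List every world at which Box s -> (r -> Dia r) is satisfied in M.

Recall that Box ψ holds at a world iff ψ holds at every accessible world, and Dia ψ holds iff ψ holds at some accessible world.
Let φ = Box s -> (r -> Dia r). Evaluate φ at each world:
  a (successors ∅): φ is false.
  b (successors {c, d}): φ is true.
  c (successors {b, d}): φ is true.
  d (successors {d, e}): φ is true.
  e (successors {a, c}): φ is true.
For instance, at e:
  At e: Box s is false, r -> Dia r is true, so Box s -> (r -> Dia r) is true.
    At e: Box s requires s at every successor {a, c}.
      s fails at a, so Box s is false at e.
    At e: r is true, Dia r is true, so r -> Dia r is true.
      At e: Dia r requires r at some successor in {a, c}.
        r holds at a, so Dia r is true at e.
Satisfying worlds: {b, c, d, e}

b, c, d, e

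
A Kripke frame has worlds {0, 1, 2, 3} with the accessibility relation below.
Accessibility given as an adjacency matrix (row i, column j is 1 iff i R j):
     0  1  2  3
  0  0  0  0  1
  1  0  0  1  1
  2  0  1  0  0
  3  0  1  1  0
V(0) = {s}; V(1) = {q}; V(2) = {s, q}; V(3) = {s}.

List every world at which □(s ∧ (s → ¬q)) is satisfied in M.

Let φ = □(s ∧ (s → ¬q)). Evaluate φ at each world:
  0 (successors {3}): φ is true.
  1 (successors {2, 3}): φ is false.
  2 (successors {1}): φ is false.
  3 (successors {1, 2}): φ is false.
For instance, at 0:
  At 0: □(s ∧ (s → ¬q)) requires s ∧ (s → ¬q) at every successor {3}.
    At 3: s ∧ (s → ¬q) is true.
  So □(s ∧ (s → ¬q)) is true at 0.
Satisfying worlds: {0}

0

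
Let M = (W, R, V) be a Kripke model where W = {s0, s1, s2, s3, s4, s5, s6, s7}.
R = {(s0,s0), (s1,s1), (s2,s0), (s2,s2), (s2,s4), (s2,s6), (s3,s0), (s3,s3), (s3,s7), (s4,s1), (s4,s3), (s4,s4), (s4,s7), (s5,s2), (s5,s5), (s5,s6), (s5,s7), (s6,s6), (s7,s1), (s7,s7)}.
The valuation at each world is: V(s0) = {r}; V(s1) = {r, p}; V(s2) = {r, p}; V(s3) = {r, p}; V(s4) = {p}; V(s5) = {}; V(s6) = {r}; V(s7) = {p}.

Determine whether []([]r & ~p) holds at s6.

At s6: []([]r & ~p) requires []r & ~p at every successor {s6}.
    At s6: []r is true, ~p is true, so []r & ~p is true.
      At s6: []r requires r at every successor {s6}.
        At s6: r is true.
      So []r is true at s6.
So []([]r & ~p) is true at s6.

Yes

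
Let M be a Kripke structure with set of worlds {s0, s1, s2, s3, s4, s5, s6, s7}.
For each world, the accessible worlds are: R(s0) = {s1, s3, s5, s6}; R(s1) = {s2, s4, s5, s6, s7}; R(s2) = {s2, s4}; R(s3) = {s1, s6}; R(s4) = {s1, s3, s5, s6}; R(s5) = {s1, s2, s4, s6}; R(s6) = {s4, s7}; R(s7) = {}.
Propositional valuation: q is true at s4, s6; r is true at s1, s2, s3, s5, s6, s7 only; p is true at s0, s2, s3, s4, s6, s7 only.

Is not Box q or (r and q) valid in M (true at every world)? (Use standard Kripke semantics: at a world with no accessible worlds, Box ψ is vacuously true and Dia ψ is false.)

No

Let φ = not Box q or (r and q). Evaluate φ at each world:
  s0 (successors {s1, s3, s5, s6}): φ is true.
  s1 (successors {s2, s4, s5, s6, s7}): φ is true.
  s2 (successors {s2, s4}): φ is true.
  s3 (successors {s1, s6}): φ is true.
  s4 (successors {s1, s3, s5, s6}): φ is true.
  s5 (successors {s1, s2, s4, s6}): φ is true.
  s6 (successors {s4, s7}): φ is true.
  s7 (successors ∅): φ is false.
Detail at s7 (counterexample):
  At s7: not Box q is false, r and q is false, so not Box q or (r and q) is false.
    At s7: Box q is true, so not Box q is false.
      At s7: no accessible worlds, so Box q holds vacuously.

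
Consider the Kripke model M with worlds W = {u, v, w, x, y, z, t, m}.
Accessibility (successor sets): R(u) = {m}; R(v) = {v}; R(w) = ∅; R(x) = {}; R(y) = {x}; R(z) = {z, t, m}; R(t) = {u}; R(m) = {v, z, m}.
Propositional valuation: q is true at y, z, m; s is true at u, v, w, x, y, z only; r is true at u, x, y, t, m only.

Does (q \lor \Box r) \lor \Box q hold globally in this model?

Let φ = (q \lor \Box r) \lor \Box q. Evaluate φ at each world:
  u (successors {m}): φ is true.
  v (successors {v}): φ is false.
  w (successors ∅): φ is true.
  x (successors ∅): φ is true.
  y (successors {x}): φ is true.
  z (successors {z, t, m}): φ is true.
  t (successors {u}): φ is true.
  m (successors {v, z, m}): φ is true.
Detail at v (counterexample):
  At v: q \lor \Box r is false, \Box q is false, so (q \lor \Box r) \lor \Box q is false.
    At v: q is false, \Box r is false, so q \lor \Box r is false.
      At v: \Box r requires r at every successor {v}.
        r fails at v, so \Box r is false at v.
    At v: \Box q requires q at every successor {v}.
      q fails at v, so \Box q is false at v.

No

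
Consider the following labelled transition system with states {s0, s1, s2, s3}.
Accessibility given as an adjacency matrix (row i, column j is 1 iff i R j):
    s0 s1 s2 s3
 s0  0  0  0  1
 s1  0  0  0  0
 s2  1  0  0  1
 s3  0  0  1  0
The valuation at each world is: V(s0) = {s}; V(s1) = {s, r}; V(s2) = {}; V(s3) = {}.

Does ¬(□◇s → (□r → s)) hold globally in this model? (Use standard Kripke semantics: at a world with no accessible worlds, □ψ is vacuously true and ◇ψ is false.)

Let φ = ¬(□◇s → (□r → s)). Evaluate φ at each world:
  s0 (successors {s3}): φ is false.
  s1 (successors ∅): φ is false.
  s2 (successors {s0, s3}): φ is false.
  s3 (successors {s2}): φ is false.
Detail at s0 (counterexample):
  At s0: □◇s → (□r → s) is true, so ¬(□◇s → (□r → s)) is false.
    At s0: □◇s is false, □r → s is true, so □◇s → (□r → s) is true.
      At s0: □◇s requires ◇s at every successor {s3}.
        ◇s fails at s3, so □◇s is false at s0.
      At s0: □r is false, s is true, so □r → s is true.

No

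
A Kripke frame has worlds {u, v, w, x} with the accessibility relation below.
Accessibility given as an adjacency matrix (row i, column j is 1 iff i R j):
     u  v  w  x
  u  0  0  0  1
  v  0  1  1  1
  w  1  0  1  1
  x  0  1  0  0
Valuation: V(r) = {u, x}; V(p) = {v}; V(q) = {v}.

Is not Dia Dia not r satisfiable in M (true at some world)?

No

Let φ = not Dia Dia not r. Evaluate φ at each world:
  u (successors {x}): φ is false.
  v (successors {v, w, x}): φ is false.
  w (successors {u, w, x}): φ is false.
  x (successors {v}): φ is false.
For instance, at w:
  At w: Dia Dia not r is true, so not Dia Dia not r is false.
    At w: Dia Dia not r requires Dia not r at some successor in {u, w, x}.
      Dia not r holds at w, so Dia Dia not r is true at w.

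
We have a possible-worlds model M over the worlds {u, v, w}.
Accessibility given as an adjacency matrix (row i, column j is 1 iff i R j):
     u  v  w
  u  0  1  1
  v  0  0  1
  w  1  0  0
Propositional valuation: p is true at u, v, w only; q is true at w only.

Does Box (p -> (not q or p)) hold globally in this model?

Yes

Recall that Box ψ holds at a world iff ψ holds at every accessible world, and Dia ψ holds iff ψ holds at some accessible world.
Let φ = Box (p -> (not q or p)). Evaluate φ at each world:
  u (successors {v, w}): φ is true.
  v (successors {w}): φ is true.
  w (successors {u}): φ is true.
For instance, at u:
  At u: Box (p -> (not q or p)) requires p -> (not q or p) at every successor {v, w}.
    At v: p -> (not q or p) is true.
    At w: p -> (not q or p) is true.
  So Box (p -> (not q or p)) is true at u.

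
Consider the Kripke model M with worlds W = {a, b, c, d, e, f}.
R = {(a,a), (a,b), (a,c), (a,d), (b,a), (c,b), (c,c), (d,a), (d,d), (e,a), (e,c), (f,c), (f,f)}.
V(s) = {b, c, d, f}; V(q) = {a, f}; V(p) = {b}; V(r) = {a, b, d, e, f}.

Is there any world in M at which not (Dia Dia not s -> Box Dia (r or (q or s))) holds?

No

Recall that Box ψ holds at a world iff ψ holds at every accessible world, and Dia ψ holds iff ψ holds at some accessible world.
Let φ = not (Dia Dia not s -> Box Dia (r or (q or s))). Evaluate φ at each world:
  a (successors {a, b, c, d}): φ is false.
  b (successors {a}): φ is false.
  c (successors {b, c}): φ is false.
  d (successors {a, d}): φ is false.
  e (successors {a, c}): φ is false.
  f (successors {c, f}): φ is false.
For instance, at c:
  At c: Dia Dia not s -> Box Dia (r or (q or s)) is true, so not (Dia Dia not s -> Box Dia (r or (q or s))) is false.
    At c: Dia Dia not s is true, Box Dia (r or (q or s)) is true, so Dia Dia not s -> Box Dia (r or (q or s)) is true.
      At c: Dia Dia not s requires Dia not s at some successor in {b, c}.
        Dia not s holds at b, so Dia Dia not s is true at c.
      At c: Box Dia (r or (q or s)) requires Dia (r or (q or s)) at every successor {b, c}.
        At b: Dia (r or (q or s)) is true.
        At c: Dia (r or (q or s)) is true.
      So Box Dia (r or (q or s)) is true at c.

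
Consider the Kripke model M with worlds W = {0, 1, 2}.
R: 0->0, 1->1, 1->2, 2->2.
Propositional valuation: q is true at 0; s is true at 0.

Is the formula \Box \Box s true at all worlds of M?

Let φ = \Box \Box s. Evaluate φ at each world:
  0 (successors {0}): φ is true.
  1 (successors {1, 2}): φ is false.
  2 (successors {2}): φ is false.
Detail at 1 (counterexample):
  At 1: \Box \Box s requires \Box s at every successor {1, 2}.
    \Box s fails at 1, so \Box \Box s is false at 1.
      At 1: \Box s requires s at every successor {1, 2}.
        s fails at 1, so \Box s is false at 1.

No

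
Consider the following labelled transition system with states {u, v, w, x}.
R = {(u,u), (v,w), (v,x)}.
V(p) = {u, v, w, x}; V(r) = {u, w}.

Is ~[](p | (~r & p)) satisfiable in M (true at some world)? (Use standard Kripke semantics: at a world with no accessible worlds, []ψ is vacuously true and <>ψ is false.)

Recall that []ψ holds at a world iff ψ holds at every accessible world, and <>ψ holds iff ψ holds at some accessible world.
Let φ = ~[](p | (~r & p)). Evaluate φ at each world:
  u (successors {u}): φ is false.
  v (successors {w, x}): φ is false.
  w (successors ∅): φ is false.
  x (successors ∅): φ is false.
For instance, at v:
  At v: [](p | (~r & p)) is true, so ~[](p | (~r & p)) is false.
    At v: [](p | (~r & p)) requires p | (~r & p) at every successor {w, x}.
      At w: p | (~r & p) is true.
      At x: p | (~r & p) is true.
    So [](p | (~r & p)) is true at v.

No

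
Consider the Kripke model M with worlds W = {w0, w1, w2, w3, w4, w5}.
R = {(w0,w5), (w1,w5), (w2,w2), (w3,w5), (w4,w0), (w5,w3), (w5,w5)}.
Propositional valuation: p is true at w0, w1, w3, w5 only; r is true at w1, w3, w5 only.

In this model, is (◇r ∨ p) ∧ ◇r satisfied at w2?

No

At w2: ◇r ∨ p is false, ◇r is false, so (◇r ∨ p) ∧ ◇r is false.
  At w2: ◇r is false, p is false, so ◇r ∨ p is false.
    At w2: ◇r requires r at some successor in {w2}.
      At w2: r is false.
    So ◇r is false at w2.
  At w2: ◇r requires r at some successor in {w2}.
    At w2: r is false.
  So ◇r is false at w2.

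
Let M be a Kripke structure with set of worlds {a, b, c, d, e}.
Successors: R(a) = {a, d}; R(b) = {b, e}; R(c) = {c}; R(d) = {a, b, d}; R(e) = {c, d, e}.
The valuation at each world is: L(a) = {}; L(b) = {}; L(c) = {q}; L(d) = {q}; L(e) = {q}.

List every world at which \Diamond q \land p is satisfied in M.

Let φ = \Diamond q \land p. Evaluate φ at each world:
  a (successors {a, d}): φ is false.
  b (successors {b, e}): φ is false.
  c (successors {c}): φ is false.
  d (successors {a, b, d}): φ is false.
  e (successors {c, d, e}): φ is false.
For instance, at a:
  At a: \Diamond q is true, p is false, so \Diamond q \land p is false.
    At a: \Diamond q requires q at some successor in {a, d}.
      q holds at d, so \Diamond q is true at a.
Satisfying worlds: none.

none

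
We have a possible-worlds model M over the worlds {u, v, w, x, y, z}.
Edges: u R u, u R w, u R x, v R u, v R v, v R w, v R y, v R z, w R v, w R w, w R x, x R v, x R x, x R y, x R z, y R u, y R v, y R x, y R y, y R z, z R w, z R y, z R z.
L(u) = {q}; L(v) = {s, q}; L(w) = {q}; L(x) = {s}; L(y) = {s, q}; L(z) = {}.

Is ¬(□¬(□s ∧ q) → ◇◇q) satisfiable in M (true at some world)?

No

Let φ = ¬(□¬(□s ∧ q) → ◇◇q). Evaluate φ at each world:
  u (successors {u, w, x}): φ is false.
  v (successors {u, v, w, y, z}): φ is false.
  w (successors {v, w, x}): φ is false.
  x (successors {v, x, y, z}): φ is false.
  y (successors {u, v, x, y, z}): φ is false.
  z (successors {w, y, z}): φ is false.
For instance, at x:
  At x: □¬(□s ∧ q) → ◇◇q is true, so ¬(□¬(□s ∧ q) → ◇◇q) is false.
    At x: □¬(□s ∧ q) is true, ◇◇q is true, so □¬(□s ∧ q) → ◇◇q is true.
      At x: □¬(□s ∧ q) requires ¬(□s ∧ q) at every successor {v, x, y, z}.
        At v: ¬(□s ∧ q) is true.
        At x: ¬(□s ∧ q) is true.
        At y: ¬(□s ∧ q) is true.
        At z: ¬(□s ∧ q) is true.
      So □¬(□s ∧ q) is true at x.
      At x: ◇◇q requires ◇q at some successor in {v, x, y, z}.
        ◇q holds at v, so ◇◇q is true at x.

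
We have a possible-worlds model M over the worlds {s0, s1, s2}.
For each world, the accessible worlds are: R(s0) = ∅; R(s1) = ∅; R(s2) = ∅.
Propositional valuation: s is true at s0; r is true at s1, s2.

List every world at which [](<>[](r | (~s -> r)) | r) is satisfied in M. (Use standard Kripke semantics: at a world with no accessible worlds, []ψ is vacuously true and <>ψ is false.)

s0, s1, s2

Let φ = [](<>[](r | (~s -> r)) | r). Evaluate φ at each world:
  s0 (successors ∅): φ is true.
  s1 (successors ∅): φ is true.
  s2 (successors ∅): φ is true.
For instance, at s2:
  At s2: no accessible worlds, so [](<>[](r | (~s -> r)) | r) holds vacuously.
Satisfying worlds: {s0, s1, s2}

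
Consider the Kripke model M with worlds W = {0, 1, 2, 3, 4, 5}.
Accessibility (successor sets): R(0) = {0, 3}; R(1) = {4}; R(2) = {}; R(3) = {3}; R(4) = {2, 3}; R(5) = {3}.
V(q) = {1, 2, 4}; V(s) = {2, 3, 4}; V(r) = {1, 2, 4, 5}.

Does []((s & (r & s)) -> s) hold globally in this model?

Yes

Let φ = []((s & (r & s)) -> s). Evaluate φ at each world:
  0 (successors {0, 3}): φ is true.
  1 (successors {4}): φ is true.
  2 (successors ∅): φ is true.
  3 (successors {3}): φ is true.
  4 (successors {2, 3}): φ is true.
  5 (successors {3}): φ is true.
For instance, at 3:
  At 3: []((s & (r & s)) -> s) requires (s & (r & s)) -> s at every successor {3}.
    At 3: (s & (r & s)) -> s is true.
  So []((s & (r & s)) -> s) is true at 3.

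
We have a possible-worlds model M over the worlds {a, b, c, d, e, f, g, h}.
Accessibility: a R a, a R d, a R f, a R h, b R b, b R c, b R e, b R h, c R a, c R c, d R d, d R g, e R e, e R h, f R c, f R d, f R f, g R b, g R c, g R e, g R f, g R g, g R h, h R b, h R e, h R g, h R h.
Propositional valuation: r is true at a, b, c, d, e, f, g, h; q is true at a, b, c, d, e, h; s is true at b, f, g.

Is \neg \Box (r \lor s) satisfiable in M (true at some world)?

No

Let φ = \neg \Box (r \lor s). Evaluate φ at each world:
  a (successors {a, d, f, h}): φ is false.
  b (successors {b, c, e, h}): φ is false.
  c (successors {a, c}): φ is false.
  d (successors {d, g}): φ is false.
  e (successors {e, h}): φ is false.
  f (successors {c, d, f}): φ is false.
  g (successors {b, c, e, f, g, h}): φ is false.
  h (successors {b, e, g, h}): φ is false.
For instance, at f:
  At f: \Box (r \lor s) is true, so \neg \Box (r \lor s) is false.
    At f: \Box (r \lor s) requires r \lor s at every successor {c, d, f}.
      At c: r \lor s is true.
      At d: r \lor s is true.
      At f: r \lor s is true.
    So \Box (r \lor s) is true at f.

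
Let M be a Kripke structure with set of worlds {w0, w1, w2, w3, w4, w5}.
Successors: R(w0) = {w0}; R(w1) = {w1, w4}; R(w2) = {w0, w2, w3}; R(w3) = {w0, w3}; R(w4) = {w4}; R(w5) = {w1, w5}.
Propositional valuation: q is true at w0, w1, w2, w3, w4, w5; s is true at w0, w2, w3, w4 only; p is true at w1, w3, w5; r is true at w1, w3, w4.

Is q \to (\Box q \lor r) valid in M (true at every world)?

Recall that \Box ψ holds at a world iff ψ holds at every accessible world, and \Diamond ψ holds iff ψ holds at some accessible world.
Let φ = q \to (\Box q \lor r). Evaluate φ at each world:
  w0 (successors {w0}): φ is true.
  w1 (successors {w1, w4}): φ is true.
  w2 (successors {w0, w2, w3}): φ is true.
  w3 (successors {w0, w3}): φ is true.
  w4 (successors {w4}): φ is true.
  w5 (successors {w1, w5}): φ is true.
For instance, at w4:
  At w4: q is true, \Box q \lor r is true, so q \to (\Box q \lor r) is true.
    At w4: \Box q is true, r is true, so \Box q \lor r is true.
      At w4: \Box q requires q at every successor {w4}.
        At w4: q is true.
      So \Box q is true at w4.

Yes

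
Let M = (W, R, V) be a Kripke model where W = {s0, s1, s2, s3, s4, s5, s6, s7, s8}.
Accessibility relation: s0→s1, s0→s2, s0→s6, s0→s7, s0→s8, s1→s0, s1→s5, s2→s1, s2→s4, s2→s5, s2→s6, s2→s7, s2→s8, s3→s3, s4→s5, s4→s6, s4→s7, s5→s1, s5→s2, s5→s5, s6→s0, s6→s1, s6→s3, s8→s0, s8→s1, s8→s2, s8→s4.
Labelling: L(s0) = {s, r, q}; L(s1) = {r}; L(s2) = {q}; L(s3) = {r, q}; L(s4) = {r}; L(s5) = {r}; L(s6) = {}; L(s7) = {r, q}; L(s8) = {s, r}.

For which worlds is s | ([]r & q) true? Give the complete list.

s0, s3, s7, s8

Let φ = s | ([]r & q). Evaluate φ at each world:
  s0 (successors {s1, s2, s6, s7, s8}): φ is true.
  s1 (successors {s0, s5}): φ is false.
  s2 (successors {s1, s4, s5, s6, s7, s8}): φ is false.
  s3 (successors {s3}): φ is true.
  s4 (successors {s5, s6, s7}): φ is false.
  s5 (successors {s1, s2, s5}): φ is false.
  s6 (successors {s0, s1, s3}): φ is false.
  s7 (successors ∅): φ is true.
  s8 (successors {s0, s1, s2, s4}): φ is true.
For instance, at s1:
  At s1: s is false, []r & q is false, so s | ([]r & q) is false.
    At s1: []r is true, q is false, so []r & q is false.
      At s1: []r requires r at every successor {s0, s5}.
        At s0: r is true.
        At s5: r is true.
      So []r is true at s1.
Satisfying worlds: {s0, s3, s7, s8}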